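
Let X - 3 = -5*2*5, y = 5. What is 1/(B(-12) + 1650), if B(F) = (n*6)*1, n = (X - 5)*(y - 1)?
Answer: 1/402 ≈ 0.0024876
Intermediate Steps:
X = -47 (X = 3 - 5*2*5 = 3 - 10*5 = 3 - 50 = -47)
n = -208 (n = (-47 - 5)*(5 - 1) = -52*4 = -208)
B(F) = -1248 (B(F) = -208*6*1 = -1248*1 = -1248)
1/(B(-12) + 1650) = 1/(-1248 + 1650) = 1/402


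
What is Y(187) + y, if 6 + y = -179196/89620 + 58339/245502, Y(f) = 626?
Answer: 3400601673397/5500472310 ≈ 618.24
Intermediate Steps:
y = -42693992663/5500472310 (y = -6 + (-179196/89620 + 58339/245502) = -6 + (-179196*1/89620 + 58339*(1/245502)) = -6 + (-44799/22405 + 58339/245502) = -6 - 9691158803/5500472310 = -42693992663/5500472310 ≈ -7.7619)
Y(187) + y = 626 - 42693992663/5500472310 = 3400601673397/5500472310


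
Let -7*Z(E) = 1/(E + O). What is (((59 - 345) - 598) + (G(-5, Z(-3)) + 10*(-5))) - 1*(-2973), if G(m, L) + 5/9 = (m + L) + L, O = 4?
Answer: 128089/63 ≈ 2033.2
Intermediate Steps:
Z(E) = -1/(7*(4 + E)) (Z(E) = -1/(7*(E + 4)) = -1/(7*(4 + E)))
G(m, L) = -5/9 + m + 2*L (G(m, L) = -5/9 + ((m + L) + L) = -5/9 + ((L + m) + L) = -5/9 + (m + 2*L) = -5/9 + m + 2*L)
(((59 - 345) - 598) + (G(-5, Z(-3)) + 10*(-5))) - 1*(-2973) = (((59 - 345) - 598) + ((-5/9 - 5 + 2*(-1/(28 + 7*(-3)))) + 10*(-5))) - 1*(-2973) = ((-286 - 598) + ((-5/9 - 5 + 2*(-1/(28 - 21))) - 50)) + 2973 = (-884 + ((-5/9 - 5 + 2*(-1/7)) - 50)) + 2973 = (-884 + ((-5/9 - 5 - 2/7) - 50)) + 2973 = (-884 + (-368/63 - 50)) + 2973 = (-884 - 3518/63) + 2973 = -59210/63 + 2973 = 128089/63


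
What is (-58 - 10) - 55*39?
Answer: -2213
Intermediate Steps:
(-58 - 10) - 55*39 = -68 - 2145 = -2213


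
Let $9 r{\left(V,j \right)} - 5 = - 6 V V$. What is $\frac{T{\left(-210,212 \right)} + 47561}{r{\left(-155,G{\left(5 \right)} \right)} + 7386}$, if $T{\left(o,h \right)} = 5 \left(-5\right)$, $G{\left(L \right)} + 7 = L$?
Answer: $- \frac{427824}{77671} \approx -5.5082$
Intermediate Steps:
$G{\left(L \right)} = -7 + L$
$T{\left(o,h \right)} = -25$
$r{\left(V,j \right)} = \frac{5}{9} - \frac{2 V^{2}}{3}$ ($r{\left(V,j \right)} = \frac{5}{9} + \frac{- 6 V V}{9} = \frac{5}{9} + \frac{\left(-6\right) V^{2}}{9} = \frac{5}{9} - \frac{2 V^{2}}{3}$)
$\frac{T{\left(-210,212 \right)} + 47561}{r{\left(-155,G{\left(5 \right)} \right)} + 7386} = \frac{-25 + 47561}{\left(\frac{5}{9} - \frac{2 \left(-155\right)^{2}}{3}\right) + 7386} = \frac{47536}{\left(\frac{5}{9} - \frac{48050}{3}\right) + 7386} = \frac{47536}{- \frac{144145}{9} + 7386} = \frac{47536}{- \frac{77671}{9}} = 47536 \left(- \frac{9}{77671}\right) = - \frac{427824}{77671}$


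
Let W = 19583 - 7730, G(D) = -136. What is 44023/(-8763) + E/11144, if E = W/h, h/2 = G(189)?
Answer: -133544976703/26562125184 ≈ -5.0276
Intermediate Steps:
h = -272 (h = 2*(-136) = -272)
W = 11853
E = -11853/272 (E = 11853/(-272) = 11853*(-1/272) = -11853/272 ≈ -43.577)
44023/(-8763) + E/11144 = 44023/(-8763) - 11853/272/11144 = 44023*(-1/8763) - 11853/272*1/11144 = -44023/8763 - 11853/3031168 = -133544976703/26562125184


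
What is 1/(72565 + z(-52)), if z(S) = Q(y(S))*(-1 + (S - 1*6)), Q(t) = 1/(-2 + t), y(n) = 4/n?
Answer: 27/1960022 ≈ 1.3775e-5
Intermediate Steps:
z(S) = (-7 + S)/(-2 + 4/S) (z(S) = (-1 + (S - 1*6))/(-2 + 4/S) = (-1 + (S - 6))/(-2 + 4/S) = (-1 + (-6 + S))/(-2 + 4/S) = (-7 + S)/(-2 + 4/S))
1/(72565 + z(-52)) = 1/(72565 + (1/2)*(-52)*(7 - 1*(-52))/(-2 - 52)) = 1/(72565 + (1/2)*(-52)*(7 + 52)/(-54)) = 1/(72565 + (1/2)*(-52)*(-1/54)*59) = 1/(72565 + 767/27) = 1/(1960022/27) = 27/1960022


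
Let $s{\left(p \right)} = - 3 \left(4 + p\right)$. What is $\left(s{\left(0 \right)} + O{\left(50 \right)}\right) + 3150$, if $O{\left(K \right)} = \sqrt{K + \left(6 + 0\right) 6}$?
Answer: $3138 + \sqrt{86} \approx 3147.3$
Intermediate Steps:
$O{\left(K \right)} = \sqrt{36 + K}$ ($O{\left(K \right)} = \sqrt{K + 6 \cdot 6} = \sqrt{K + 36} = \sqrt{36 + K}$)
$s{\left(p \right)} = -12 - 3 p$
$\left(s{\left(0 \right)} + O{\left(50 \right)}\right) + 3150 = \left(\left(-12 - 0\right) + \sqrt{36 + 50}\right) + 3150 = \left(\left(-12 + 0\right) + \sqrt{86}\right) + 3150 = \left(-12 + \sqrt{86}\right) + 3150 = 3138 + \sqrt{86}$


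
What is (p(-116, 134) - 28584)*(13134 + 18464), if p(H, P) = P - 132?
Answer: -903134036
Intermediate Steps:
p(H, P) = -132 + P
(p(-116, 134) - 28584)*(13134 + 18464) = ((-132 + 134) - 28584)*(13134 + 18464) = (2 - 28584)*31598 = -28582*31598 = -903134036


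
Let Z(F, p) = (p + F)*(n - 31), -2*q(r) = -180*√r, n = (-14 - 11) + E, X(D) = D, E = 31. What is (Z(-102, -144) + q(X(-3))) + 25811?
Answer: 31961 + 90*I*√3 ≈ 31961.0 + 155.88*I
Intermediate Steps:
n = 6 (n = (-14 - 11) + 31 = -25 + 31 = 6)
q(r) = 90*√r (q(r) = -(-90)*√r = 90*√r)
Z(F, p) = -25*F - 25*p (Z(F, p) = (p + F)*(6 - 31) = (F + p)*(-25) = -25*F - 25*p)
(Z(-102, -144) + q(X(-3))) + 25811 = ((-25*(-102) - 25*(-144)) + 90*√(-3)) + 25811 = ((2550 + 3600) + 90*(I*√3)) + 25811 = (6150 + 90*I*√3) + 25811 = 31961 + 90*I*√3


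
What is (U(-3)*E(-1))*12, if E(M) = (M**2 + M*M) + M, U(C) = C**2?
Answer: 108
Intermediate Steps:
E(M) = M + 2*M**2 (E(M) = (M**2 + M**2) + M = 2*M**2 + M = M + 2*M**2)
(U(-3)*E(-1))*12 = ((-3)**2*(-(1 + 2*(-1))))*12 = (9*(-(1 - 2)))*12 = (9*(-1*(-1)))*12 = (9*1)*12 = 9*12 = 108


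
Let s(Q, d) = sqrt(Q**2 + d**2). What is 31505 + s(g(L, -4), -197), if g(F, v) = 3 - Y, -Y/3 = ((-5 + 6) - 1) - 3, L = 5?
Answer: 31505 + sqrt(38845) ≈ 31702.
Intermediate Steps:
Y = 9 (Y = -3*(((-5 + 6) - 1) - 3) = -3*((1 - 1) - 3) = -3*(0 - 3) = -3*(-3) = 9)
g(F, v) = -6 (g(F, v) = 3 - 1*9 = 3 - 9 = -6)
31505 + s(g(L, -4), -197) = 31505 + sqrt((-6)**2 + (-197)**2) = 31505 + sqrt(36 + 38809) = 31505 + sqrt(38845)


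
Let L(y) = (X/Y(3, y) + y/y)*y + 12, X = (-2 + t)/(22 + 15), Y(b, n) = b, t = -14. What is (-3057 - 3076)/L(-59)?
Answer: 680763/4273 ≈ 159.32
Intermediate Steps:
X = -16/37 (X = (-2 - 14)/(22 + 15) = -16/37 ≈ -0.43243)
L(y) = 12 + 95*y/111 (L(y) = (-16/37/3 + y/y)*y + 12 = (-16/37*1/3 + 1)*y + 12 = (-16/111 + 1)*y + 12 = 95*y/111 + 12 = 12 + 95*y/111)
(-3057 - 3076)/L(-59) = (-3057 - 3076)/(12 + (95/111)*(-59)) = -6133/(12 - 5605/111) = -6133/(-4273/111) = -6133*(-111/4273) = 680763/4273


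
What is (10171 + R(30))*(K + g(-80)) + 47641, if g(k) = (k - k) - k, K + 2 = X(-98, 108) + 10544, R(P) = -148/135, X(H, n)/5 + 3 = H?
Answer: 13896435164/135 ≈ 1.0294e+8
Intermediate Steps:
X(H, n) = -15 + 5*H
R(P) = -148/135 (R(P) = -148*1/135 = -148/135)
K = 10037 (K = -2 + ((-15 + 5*(-98)) + 10544) = -2 + ((-15 - 490) + 10544) = -2 + (-505 + 10544) = -2 + 10039 = 10037)
g(k) = -k (g(k) = 0 - k = -k)
(10171 + R(30))*(K + g(-80)) + 47641 = (10171 - 148/135)*(10037 - 1*(-80)) + 47641 = 1372937*(10037 + 80)/135 + 47641 = (1372937/135)*10117 + 47641 = 13890003629/135 + 47641 = 13896435164/135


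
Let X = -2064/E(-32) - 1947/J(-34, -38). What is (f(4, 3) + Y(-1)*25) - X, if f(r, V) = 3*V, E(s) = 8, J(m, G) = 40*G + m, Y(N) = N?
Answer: 124707/518 ≈ 240.75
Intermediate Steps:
J(m, G) = m + 40*G
X = -132995/518 (X = -2064/8 - 1947/(-34 + 40*(-38)) = -2064*1/8 - 1947/(-34 - 1520) = -258 - 1947/(-1554) = -258 - 1947*(-1/1554) = -258 + 649/518 = -132995/518 ≈ -256.75)
(f(4, 3) + Y(-1)*25) - X = (3*3 - 1*25) - 1*(-132995/518) = (9 - 25) + 132995/518 = -16 + 132995/518 = 124707/518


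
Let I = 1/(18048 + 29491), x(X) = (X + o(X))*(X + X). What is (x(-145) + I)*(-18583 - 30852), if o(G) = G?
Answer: -197642608155935/47539 ≈ -4.1575e+9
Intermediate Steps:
x(X) = 4*X² (x(X) = (X + X)*(X + X) = (2*X)*(2*X) = 4*X²)
I = 1/47539 ≈ 2.1035e-5
(x(-145) + I)*(-18583 - 30852) = (4*(-145)² + 1/47539)*(-18583 - 30852) = (4*21025 + 1/47539)*(-49435) = (84100 + 1/47539)*(-49435) = (3998029901/47539)*(-49435) = -197642608155935/47539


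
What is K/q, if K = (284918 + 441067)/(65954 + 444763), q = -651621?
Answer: -80665/36977102473 ≈ -2.1815e-6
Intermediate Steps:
K = 241995/170239 (K = 725985/510717 = 725985*(1/510717) = 241995/170239 ≈ 1.4215)
K/q = (241995/170239)/(-651621) = (241995/170239)*(-1/651621) = -80665/36977102473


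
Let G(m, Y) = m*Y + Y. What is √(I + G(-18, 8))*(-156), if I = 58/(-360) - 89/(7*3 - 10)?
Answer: -26*I*√15709045/55 ≈ -1873.6*I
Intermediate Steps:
G(m, Y) = Y + Y*m (G(m, Y) = Y*m + Y = Y + Y*m)
I = -16339/1980 (I = 58*(-1/360) - 89/(21 - 10) = -29/180 - 89/11 = -16339/1980 ≈ -8.2520)
√(I + G(-18, 8))*(-156) = √(-16339/1980 + 8*(1 - 18))*(-156) = √(-16339/1980 + 8*(-17))*(-156) = √(-16339/1980 - 136)*(-156) = √(-285619/1980)*(-156) = (I*√15709045/330)*(-156) = -26*I*√15709045/55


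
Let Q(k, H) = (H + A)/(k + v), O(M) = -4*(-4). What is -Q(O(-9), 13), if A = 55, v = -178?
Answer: 34/81 ≈ 0.41975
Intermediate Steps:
O(M) = 16
Q(k, H) = (55 + H)/(-178 + k) (Q(k, H) = (H + 55)/(k - 178) = (55 + H)/(-178 + k))
-Q(O(-9), 13) = -(55 + 13)/(-178 + 16) = -68/(-162) = -(-1)*68/162 = -1*(-34/81) = 34/81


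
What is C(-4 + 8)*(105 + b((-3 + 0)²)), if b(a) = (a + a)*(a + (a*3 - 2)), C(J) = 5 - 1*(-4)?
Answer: 6453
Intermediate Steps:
C(J) = 9 (C(J) = 5 + 4 = 9)
b(a) = 2*a*(-2 + 4*a) (b(a) = (2*a)*(a + (3*a - 2)) = (2*a)*(a + (-2 + 3*a)) = (2*a)*(-2 + 4*a) = 2*a*(-2 + 4*a))
C(-4 + 8)*(105 + b((-3 + 0)²)) = 9*(105 + 4*(-3 + 0)²*(-1 + 2*(-3 + 0)²)) = 9*(105 + 4*(-3)²*(-1 + 2*(-3)²)) = 9*(105 + 4*9*(-1 + 2*9)) = 9*(105 + 4*9*(-1 + 18)) = 9*(105 + 4*9*17) = 9*(105 + 612) = 9*717 = 6453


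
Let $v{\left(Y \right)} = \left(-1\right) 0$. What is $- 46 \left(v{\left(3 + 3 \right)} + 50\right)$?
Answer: $-2300$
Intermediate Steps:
$v{\left(Y \right)} = 0$
$- 46 \left(v{\left(3 + 3 \right)} + 50\right) = - 46 \left(0 + 50\right) = \left(-46\right) 50 = -2300$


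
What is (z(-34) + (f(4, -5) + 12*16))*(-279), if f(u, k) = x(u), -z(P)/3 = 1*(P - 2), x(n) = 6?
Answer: -85374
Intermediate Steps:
z(P) = 6 - 3*P (z(P) = -3*(P - 2) = -3*(-2 + P) = 6 - 3*P)
f(u, k) = 6
(z(-34) + (f(4, -5) + 12*16))*(-279) = ((6 - 3*(-34)) + (6 + 12*16))*(-279) = ((6 + 102) + (6 + 192))*(-279) = (108 + 198)*(-279) = 306*(-279) = -85374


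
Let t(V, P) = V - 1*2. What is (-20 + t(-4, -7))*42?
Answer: -1092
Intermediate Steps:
t(V, P) = -2 + V (t(V, P) = V - 2 = -2 + V)
(-20 + t(-4, -7))*42 = (-20 + (-2 - 4))*42 = (-20 - 6)*42 = -26*42 = -1092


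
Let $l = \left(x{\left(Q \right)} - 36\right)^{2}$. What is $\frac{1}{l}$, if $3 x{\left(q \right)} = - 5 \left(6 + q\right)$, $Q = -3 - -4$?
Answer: $\frac{9}{20449} \approx 0.00044012$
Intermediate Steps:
$Q = 1$ ($Q = -3 + 4 = 1$)
$x{\left(q \right)} = -10 - \frac{5 q}{3}$ ($x{\left(q \right)} = \frac{\left(-5\right) \left(6 + q\right)}{3} = \frac{-30 - 5 q}{3} = -10 - \frac{5 q}{3}$)
$l = \frac{20449}{9}$ ($l = \left(\left(-10 - \frac{5}{3}\right) - 36\right)^{2} = \left(- \frac{35}{3} - 36\right)^{2} = \left(- \frac{143}{3}\right)^{2} = \frac{20449}{9} \approx 2272.1$)
$\frac{1}{l} = \frac{1}{\frac{20449}{9}} = \frac{9}{20449}$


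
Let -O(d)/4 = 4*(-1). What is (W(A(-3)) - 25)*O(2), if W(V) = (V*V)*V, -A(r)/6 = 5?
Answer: -432400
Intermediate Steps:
A(r) = -30 (A(r) = -6*5 = -30)
O(d) = 16 (O(d) = -16*(-1) = -4*(-4) = 16)
W(V) = V³ (W(V) = V²*V = V³)
(W(A(-3)) - 25)*O(2) = ((-30)³ - 25)*16 = (-27000 - 25)*16 = -27025*16 = -432400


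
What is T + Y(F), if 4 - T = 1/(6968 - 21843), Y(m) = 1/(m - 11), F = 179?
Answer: 204307/51000 ≈ 4.0060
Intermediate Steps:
Y(m) = 1/(-11 + m)
T = 59501/14875 (T = 4 - 1/(6968 - 21843) = 4 - 1/(-14875) = 4 - 1*(-1/14875) = 4 + 1/14875 = 59501/14875 ≈ 4.0001)
T + Y(F) = 59501/14875 + 1/(-11 + 179) = 59501/14875 + 1/168 = 204307/51000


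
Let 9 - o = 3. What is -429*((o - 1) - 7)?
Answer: 858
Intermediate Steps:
o = 6 (o = 9 - 1*3 = 9 - 3 = 6)
-429*((o - 1) - 7) = -429*((6 - 1) - 7) = -429*(5 - 7) = -429*(-2) = 858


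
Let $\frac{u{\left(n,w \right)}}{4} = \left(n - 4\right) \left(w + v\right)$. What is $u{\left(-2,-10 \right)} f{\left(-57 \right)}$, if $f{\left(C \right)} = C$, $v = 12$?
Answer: $2736$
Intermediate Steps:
$u{\left(n,w \right)} = 4 \left(-4 + n\right) \left(12 + w\right)$ ($u{\left(n,w \right)} = 4 \left(n - 4\right) \left(w + 12\right) = 4 \left(-4 + n\right) \left(12 + w\right)$)
$u{\left(-2,-10 \right)} f{\left(-57 \right)} = \left(-192 - -160 + 48 \left(-2\right) + 4 \left(-2\right) \left(-10\right)\right) \left(-57\right) = \left(-192 + 160 - 96 + 80\right) \left(-57\right) = \left(-48\right) \left(-57\right) = 2736$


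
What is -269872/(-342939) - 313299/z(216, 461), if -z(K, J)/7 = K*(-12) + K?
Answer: -544729813/30178632 ≈ -18.050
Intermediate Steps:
z(K, J) = 77*K (z(K, J) = -7*(K*(-12) + K) = -7*(-12*K + K) = -(-77)*K = 77*K)
-269872/(-342939) - 313299/z(216, 461) = -269872/(-342939) - 313299/(77*216) = -269872*(-1/342939) - 313299/16632 = 269872/342939 - 313299*1/16632 = 269872/342939 - 4973/264 = -544729813/30178632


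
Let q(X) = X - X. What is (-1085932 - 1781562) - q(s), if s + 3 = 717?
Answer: -2867494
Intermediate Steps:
s = 714 (s = -3 + 717 = 714)
q(X) = 0
(-1085932 - 1781562) - q(s) = (-1085932 - 1781562) - 1*0 = -2867494 + 0 = -2867494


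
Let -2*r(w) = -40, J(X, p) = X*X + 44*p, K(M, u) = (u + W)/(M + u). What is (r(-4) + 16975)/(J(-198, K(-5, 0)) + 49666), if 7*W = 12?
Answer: 594825/3109922 ≈ 0.19127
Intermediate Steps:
W = 12/7 (W = (⅐)*12 = 12/7 ≈ 1.7143)
K(M, u) = (12/7 + u)/(M + u) (K(M, u) = (u + 12/7)/(M + u) = (12/7 + u)/(M + u))
J(X, p) = X² + 44*p
r(w) = 20 (r(w) = -½*(-40) = 20)
(r(-4) + 16975)/(J(-198, K(-5, 0)) + 49666) = (20 + 16975)/(((-198)² + 44*((12/7 + 0)/(-5 + 0))) + 49666) = 16995/((39204 + 44*((12/7)/(-5))) + 49666) = 16995/((39204 + 44*(-⅕*12/7)) + 49666) = 16995/((39204 + 44*(-12/35)) + 49666) = 16995/((39204 - 528/35) + 49666) = 16995/(1371612/35 + 49666) = 16995/(3109922/35) = 16995*(35/3109922) = 594825/3109922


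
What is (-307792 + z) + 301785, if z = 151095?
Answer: 145088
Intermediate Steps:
(-307792 + z) + 301785 = (-307792 + 151095) + 301785 = -156697 + 301785 = 145088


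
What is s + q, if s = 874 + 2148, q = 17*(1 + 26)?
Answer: 3481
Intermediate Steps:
q = 459 (q = 17*27 = 459)
s = 3022
s + q = 3022 + 459 = 3481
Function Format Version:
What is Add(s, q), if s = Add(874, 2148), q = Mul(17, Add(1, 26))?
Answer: 3481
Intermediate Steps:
q = 459 (q = Mul(17, 27) = 459)
s = 3022
Add(s, q) = Add(3022, 459) = 3481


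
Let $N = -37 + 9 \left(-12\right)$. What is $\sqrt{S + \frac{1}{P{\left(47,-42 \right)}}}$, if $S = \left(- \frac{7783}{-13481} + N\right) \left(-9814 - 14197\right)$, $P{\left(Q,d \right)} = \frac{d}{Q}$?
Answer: $\frac{\sqrt{6578116606429746}}{43554} \approx 1862.2$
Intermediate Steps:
$N = -145$ ($N = -37 - 108 = -145$)
$S = \frac{3596038814}{1037}$ ($S = \left(- \frac{7783}{-13481} - 145\right) \left(-9814 - 14197\right) = \left(\left(-7783\right) \left(- \frac{1}{13481}\right) - 145\right) \left(-24011\right) = \left(\frac{7783}{13481} - 145\right) \left(-24011\right) = \left(- \frac{1946962}{13481}\right) \left(-24011\right) = \frac{3596038814}{1037} \approx 3.4677 \cdot 10^{6}$)
$\sqrt{S + \frac{1}{P{\left(47,-42 \right)}}} = \sqrt{\frac{3596038814}{1037} + \frac{1}{\left(-42\right) \frac{1}{47}}} = \sqrt{\frac{3596038814}{1037} + \frac{1}{- \frac{42}{47}}} = \sqrt{\frac{3596038814}{1037} - \frac{47}{42}} = \sqrt{\frac{151033581449}{43554}} = \frac{\sqrt{6578116606429746}}{43554}$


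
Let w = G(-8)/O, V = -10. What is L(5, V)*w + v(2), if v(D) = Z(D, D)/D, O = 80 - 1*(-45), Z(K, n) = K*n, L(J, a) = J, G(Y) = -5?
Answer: 9/5 ≈ 1.8000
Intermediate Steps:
O = 125 (O = 80 + 45 = 125)
v(D) = D (v(D) = (D*D)/D = D²/D = D)
w = -1/25 (w = -5/125 = -5*1/125 = -1/25 ≈ -0.040000)
L(5, V)*w + v(2) = 5*(-1/25) + 2 = -⅕ + 2 = 9/5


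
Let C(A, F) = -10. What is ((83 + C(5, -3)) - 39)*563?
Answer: 19142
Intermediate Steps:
((83 + C(5, -3)) - 39)*563 = ((83 - 10) - 39)*563 = (73 - 39)*563 = 34*563 = 19142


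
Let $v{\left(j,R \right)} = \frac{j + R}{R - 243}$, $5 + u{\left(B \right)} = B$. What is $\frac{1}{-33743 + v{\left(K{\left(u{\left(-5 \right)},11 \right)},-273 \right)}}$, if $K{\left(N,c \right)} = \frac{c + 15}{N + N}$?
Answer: $- \frac{5160}{174111137} \approx -2.9636 \cdot 10^{-5}$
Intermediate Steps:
$u{\left(B \right)} = -5 + B$
$K{\left(N,c \right)} = \frac{15 + c}{2 N}$
$v{\left(j,R \right)} = \frac{R + j}{-243 + R}$
$\frac{1}{-33743 + v{\left(K{\left(u{\left(-5 \right)},11 \right)},-273 \right)}} = \frac{1}{-33743 + \frac{-273 + \frac{15 + 11}{2 \left(-5 - 5\right)}}{-243 - 273}} = \frac{1}{-33743 + \frac{-273 + \frac{1}{2} \frac{1}{-10} \cdot 26}{-516}} = \frac{1}{-33743 - \frac{-273 + \frac{1}{2} \left(- \frac{1}{10}\right) 26}{516}} = \frac{1}{-33743 - \frac{-273 - \frac{13}{10}}{516}} = \frac{1}{-33743 - - \frac{2743}{5160}} = \frac{1}{-33743 + \frac{2743}{5160}} = \frac{1}{- \frac{174111137}{5160}} = - \frac{5160}{174111137}$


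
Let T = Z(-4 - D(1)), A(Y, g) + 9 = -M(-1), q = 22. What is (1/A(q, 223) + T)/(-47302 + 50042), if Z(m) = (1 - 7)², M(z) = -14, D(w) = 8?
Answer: 181/13700 ≈ 0.013212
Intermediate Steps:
A(Y, g) = 5 (A(Y, g) = -9 - 1*(-14) = -9 + 14 = 5)
Z(m) = 36 (Z(m) = (-6)² = 36)
T = 36
(1/A(q, 223) + T)/(-47302 + 50042) = (1/5 + 36)/(-47302 + 50042) = (⅕ + 36)/2740 = (181/5)*(1/2740) = 181/13700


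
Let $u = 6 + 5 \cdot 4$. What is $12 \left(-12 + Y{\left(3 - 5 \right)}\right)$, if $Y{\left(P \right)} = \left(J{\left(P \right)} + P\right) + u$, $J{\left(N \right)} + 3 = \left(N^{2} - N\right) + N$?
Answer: $156$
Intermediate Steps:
$u = 26$ ($u = 6 + 20 = 26$)
$J{\left(N \right)} = -3 + N^{2}$ ($J{\left(N \right)} = -3 + \left(\left(N^{2} - N\right) + N\right) = -3 + N^{2}$)
$Y{\left(P \right)} = 23 + P + P^{2}$ ($Y{\left(P \right)} = \left(\left(-3 + P^{2}\right) + P\right) + 26 = \left(-3 + P + P^{2}\right) + 26 = 23 + P + P^{2}$)
$12 \left(-12 + Y{\left(3 - 5 \right)}\right) = 12 \left(-12 + \left(23 + \left(3 - 5\right) + \left(3 - 5\right)^{2}\right)\right) = 12 \left(-12 + \left(23 - 2 + \left(-2\right)^{2}\right)\right) = 12 \left(-12 + \left(23 - 2 + 4\right)\right) = 12 \left(-12 + 25\right) = 12 \cdot 13 = 156$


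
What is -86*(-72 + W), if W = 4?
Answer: 5848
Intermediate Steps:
-86*(-72 + W) = -86*(-72 + 4) = -86*(-68) = 5848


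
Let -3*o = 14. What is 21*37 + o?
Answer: 2317/3 ≈ 772.33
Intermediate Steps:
o = -14/3 (o = -⅓*14 = -14/3 ≈ -4.6667)
21*37 + o = 21*37 - 14/3 = 777 - 14/3 = 2317/3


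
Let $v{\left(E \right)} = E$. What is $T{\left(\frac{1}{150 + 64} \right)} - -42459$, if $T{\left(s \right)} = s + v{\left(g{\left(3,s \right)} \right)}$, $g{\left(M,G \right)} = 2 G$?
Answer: $\frac{9086229}{214} \approx 42459.0$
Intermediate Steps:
$T{\left(s \right)} = 3 s$ ($T{\left(s \right)} = s + 2 s = 3 s$)
$T{\left(\frac{1}{150 + 64} \right)} - -42459 = \frac{3}{150 + 64} - -42459 = \frac{3}{214} + 42459 = \frac{9086229}{214}$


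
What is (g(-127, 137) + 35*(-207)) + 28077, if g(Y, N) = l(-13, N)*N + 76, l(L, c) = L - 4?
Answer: 18579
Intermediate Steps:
l(L, c) = -4 + L
g(Y, N) = 76 - 17*N (g(Y, N) = (-4 - 13)*N + 76 = -17*N + 76 = 76 - 17*N)
(g(-127, 137) + 35*(-207)) + 28077 = ((76 - 17*137) + 35*(-207)) + 28077 = ((76 - 2329) - 7245) + 28077 = (-2253 - 7245) + 28077 = -9498 + 28077 = 18579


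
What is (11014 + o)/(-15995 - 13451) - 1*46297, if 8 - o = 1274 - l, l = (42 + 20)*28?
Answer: -681636473/14723 ≈ -46297.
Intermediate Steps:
l = 1736 (l = 62*28 = 1736)
o = 470 (o = 8 - (1274 - 1*1736) = 8 - (1274 - 1736) = 8 - 1*(-462) = 8 + 462 = 470)
(11014 + o)/(-15995 - 13451) - 1*46297 = (11014 + 470)/(-15995 - 13451) - 1*46297 = 11484/(-29446) - 46297 = 11484*(-1/29446) - 46297 = -5742/14723 - 46297 = -681636473/14723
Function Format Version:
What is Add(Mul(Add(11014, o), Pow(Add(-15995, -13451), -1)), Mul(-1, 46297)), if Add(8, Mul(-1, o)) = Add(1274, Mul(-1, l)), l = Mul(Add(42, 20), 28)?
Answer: Rational(-681636473, 14723) ≈ -46297.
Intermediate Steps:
l = 1736 (l = Mul(62, 28) = 1736)
o = 470 (o = Add(8, Mul(-1, Add(1274, Mul(-1, 1736)))) = Add(8, Mul(-1, Add(1274, -1736))) = Add(8, Mul(-1, -462)) = Add(8, 462) = 470)
Add(Mul(Add(11014, o), Pow(Add(-15995, -13451), -1)), Mul(-1, 46297)) = Add(Mul(Add(11014, 470), Pow(Add(-15995, -13451), -1)), Mul(-1, 46297)) = Add(Mul(11484, Pow(-29446, -1)), -46297) = Add(Mul(11484, Rational(-1, 29446)), -46297) = Add(Rational(-5742, 14723), -46297) = Rational(-681636473, 14723)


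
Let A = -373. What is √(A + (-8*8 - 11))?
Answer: 8*I*√7 ≈ 21.166*I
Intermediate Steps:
√(A + (-8*8 - 11)) = √(-373 + (-8*8 - 11)) = √(-373 + (-64 - 11)) = √(-373 - 75) = √(-448) = 8*I*√7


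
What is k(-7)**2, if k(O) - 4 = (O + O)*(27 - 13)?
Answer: 36864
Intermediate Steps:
k(O) = 4 + 28*O (k(O) = 4 + (O + O)*(27 - 13) = 4 + (2*O)*14 = 4 + 28*O)
k(-7)**2 = (4 + 28*(-7))**2 = (4 - 196)**2 = (-192)**2 = 36864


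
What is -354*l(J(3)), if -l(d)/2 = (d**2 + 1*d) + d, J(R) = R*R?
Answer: 70092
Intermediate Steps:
J(R) = R**2
l(d) = -4*d - 2*d**2 (l(d) = -2*((d**2 + 1*d) + d) = -2*((d**2 + d) + d) = -2*((d + d**2) + d) = -2*(d**2 + 2*d) = -4*d - 2*d**2)
-354*l(J(3)) = -354*(-2*3**2*(2 + 3**2)) = -354*(-2*9*(2 + 9)) = -354*(-2*9*11) = -354*(-198) = -1*(-70092) = 70092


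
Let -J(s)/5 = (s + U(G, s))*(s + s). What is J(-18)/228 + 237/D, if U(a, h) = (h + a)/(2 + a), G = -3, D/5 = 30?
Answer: 3751/950 ≈ 3.9484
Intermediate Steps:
D = 150 (D = 5*30 = 150)
U(a, h) = (a + h)/(2 + a)
J(s) = -30*s (J(s) = -5*(s + (-3 + s)/(2 - 3))*(s + s) = -5*(s + (-3 + s)/(-1))*2*s = -5*(s - (-3 + s))*2*s = -5*(s + (3 - s))*2*s = -15*2*s = -30*s)
J(-18)/228 + 237/D = -30*(-18)/228 + 237/150 = 540*(1/228) + 237*(1/150) = 45/19 + 79/50 = 3751/950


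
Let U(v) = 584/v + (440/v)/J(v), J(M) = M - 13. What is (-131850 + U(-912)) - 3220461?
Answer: -11783375414/3515 ≈ -3.3523e+6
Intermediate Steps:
J(M) = -13 + M
U(v) = 584/v + 440/(v*(-13 + v)) (U(v) = 584/v + (440/v)/(-13 + v) = 584/v + 440/(v*(-13 + v)))
(-131850 + U(-912)) - 3220461 = (-131850 + 8*(-894 + 73*(-912))/(-912*(-13 - 912))) - 3220461 = (-131850 + 8*(-1/912)*(-894 - 66576)/(-925)) - 3220461 = (-131850 + 8*(-1/912)*(-1/925)*(-67470)) - 3220461 = (-131850 - 2249/3515) - 3220461 = -463454999/3515 - 3220461 = -11783375414/3515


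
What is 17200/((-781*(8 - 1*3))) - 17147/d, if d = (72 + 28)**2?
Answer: -47791807/7810000 ≈ -6.1193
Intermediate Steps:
d = 10000 (d = 100**2 = 10000)
17200/((-781*(8 - 1*3))) - 17147/d = 17200/((-781*(8 - 1*3))) - 17147/10000 = 17200/((-781*(8 - 3))) - 17147*1/10000 = 17200/((-781*5)) - 17147/10000 = 17200/(-3905) - 17147/10000 = 17200*(-1/3905) - 17147/10000 = -3440/781 - 17147/10000 = -47791807/7810000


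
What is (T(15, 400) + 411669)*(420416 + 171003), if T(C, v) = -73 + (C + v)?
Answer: 243671133609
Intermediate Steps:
T(C, v) = -73 + C + v
(T(15, 400) + 411669)*(420416 + 171003) = ((-73 + 15 + 400) + 411669)*(420416 + 171003) = (342 + 411669)*591419 = 412011*591419 = 243671133609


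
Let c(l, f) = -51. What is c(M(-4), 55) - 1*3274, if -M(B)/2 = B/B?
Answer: -3325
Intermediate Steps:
M(B) = -2 (M(B) = -2*B/B = -2*1 = -2)
c(M(-4), 55) - 1*3274 = -51 - 1*3274 = -51 - 3274 = -3325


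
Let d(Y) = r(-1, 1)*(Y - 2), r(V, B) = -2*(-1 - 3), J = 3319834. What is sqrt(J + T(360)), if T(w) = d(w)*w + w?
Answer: sqrt(4351234) ≈ 2086.0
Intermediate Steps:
r(V, B) = 8 (r(V, B) = -2*(-4) = 8)
d(Y) = -16 + 8*Y (d(Y) = 8*(Y - 2) = 8*(-2 + Y) = -16 + 8*Y)
T(w) = w + w*(-16 + 8*w) (T(w) = (-16 + 8*w)*w + w = w*(-16 + 8*w) + w = w + w*(-16 + 8*w))
sqrt(J + T(360)) = sqrt(3319834 + 360*(-15 + 8*360)) = sqrt(3319834 + 360*(-15 + 2880)) = sqrt(3319834 + 360*2865) = sqrt(3319834 + 1031400) = sqrt(4351234)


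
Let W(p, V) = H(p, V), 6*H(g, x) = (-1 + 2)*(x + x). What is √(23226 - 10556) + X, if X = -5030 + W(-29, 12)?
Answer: -5026 + √12670 ≈ -4913.4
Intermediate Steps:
H(g, x) = x/3 (H(g, x) = ((-1 + 2)*(x + x))/6 = (1*(2*x))/6 = (2*x)/6 = x/3)
W(p, V) = V/3
X = -5026 (X = -5030 + (⅓)*12 = -5030 + 4 = -5026)
√(23226 - 10556) + X = √(23226 - 10556) - 5026 = √12670 - 5026 = -5026 + √12670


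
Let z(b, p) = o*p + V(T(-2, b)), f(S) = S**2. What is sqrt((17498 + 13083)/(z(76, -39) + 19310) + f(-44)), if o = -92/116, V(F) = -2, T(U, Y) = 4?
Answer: sqrt(609425838416397)/560829 ≈ 44.018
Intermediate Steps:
o = -23/29 (o = -92*1/116 = -23/29 ≈ -0.79310)
z(b, p) = -2 - 23*p/29 (z(b, p) = -23*p/29 - 2 = -2 - 23*p/29)
sqrt((17498 + 13083)/(z(76, -39) + 19310) + f(-44)) = sqrt((17498 + 13083)/((-2 - 23/29*(-39)) + 19310) + (-44)**2) = sqrt(30581/((-2 + 897/29) + 19310) + 1936) = sqrt(30581/(839/29 + 19310) + 1936) = sqrt(30581/(560829/29) + 1936) = sqrt(30581*(29/560829) + 1936) = sqrt(886849/560829 + 1936) = sqrt(1086651793/560829) = sqrt(609425838416397)/560829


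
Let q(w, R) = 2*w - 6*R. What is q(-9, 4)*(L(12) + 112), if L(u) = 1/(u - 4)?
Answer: -18837/4 ≈ -4709.3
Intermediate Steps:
q(w, R) = -6*R + 2*w
L(u) = 1/(-4 + u)
q(-9, 4)*(L(12) + 112) = (-6*4 + 2*(-9))*(1/(-4 + 12) + 112) = (-24 - 18)*(1/8 + 112) = -42*(⅛ + 112) = -42*897/8 = -18837/4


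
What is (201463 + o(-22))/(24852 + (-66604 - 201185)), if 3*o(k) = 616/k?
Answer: -604361/728811 ≈ -0.82924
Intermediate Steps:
o(k) = 616/(3*k) (o(k) = (616/k)/3 = 616/(3*k))
(201463 + o(-22))/(24852 + (-66604 - 201185)) = (201463 + (616/3)/(-22))/(24852 + (-66604 - 201185)) = (201463 + (616/3)*(-1/22))/(24852 - 267789) = (201463 - 28/3)/(-242937) = (604361/3)*(-1/242937) = -604361/728811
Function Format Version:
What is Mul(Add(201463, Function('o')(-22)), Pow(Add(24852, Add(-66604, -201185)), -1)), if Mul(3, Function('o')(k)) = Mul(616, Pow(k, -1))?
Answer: Rational(-604361, 728811) ≈ -0.82924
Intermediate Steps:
Function('o')(k) = Mul(Rational(616, 3), Pow(k, -1)) (Function('o')(k) = Mul(Rational(1, 3), Mul(616, Pow(k, -1))) = Mul(Rational(616, 3), Pow(k, -1)))
Mul(Add(201463, Function('o')(-22)), Pow(Add(24852, Add(-66604, -201185)), -1)) = Mul(Add(201463, Mul(Rational(616, 3), Pow(-22, -1))), Pow(Add(24852, Add(-66604, -201185)), -1)) = Mul(Add(201463, Mul(Rational(616, 3), Rational(-1, 22))), Pow(Add(24852, -267789), -1)) = Mul(Add(201463, Rational(-28, 3)), Pow(-242937, -1)) = Mul(Rational(604361, 3), Rational(-1, 242937)) = Rational(-604361, 728811)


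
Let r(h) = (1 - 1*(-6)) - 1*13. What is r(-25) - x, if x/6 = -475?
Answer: 2844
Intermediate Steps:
x = -2850 (x = 6*(-475) = -2850)
r(h) = -6 (r(h) = (1 + 6) - 13 = 7 - 13 = -6)
r(-25) - x = -6 - 1*(-2850) = -6 + 2850 = 2844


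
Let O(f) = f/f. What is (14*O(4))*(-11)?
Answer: -154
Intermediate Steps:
O(f) = 1
(14*O(4))*(-11) = (14*1)*(-11) = 14*(-11) = -154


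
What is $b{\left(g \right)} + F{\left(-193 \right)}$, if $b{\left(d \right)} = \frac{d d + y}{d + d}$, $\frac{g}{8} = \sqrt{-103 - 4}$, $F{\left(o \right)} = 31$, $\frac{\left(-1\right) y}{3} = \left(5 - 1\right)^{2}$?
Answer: $31 + \frac{431 i \sqrt{107}}{107} \approx 31.0 + 41.666 i$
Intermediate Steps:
$y = -48$ ($y = - 3 \left(5 - 1\right)^{2} = - 3 \cdot 4^{2} = \left(-3\right) 16 = -48$)
$g = 8 i \sqrt{107}$ ($g = 8 \sqrt{-103 - 4} = 8 \sqrt{-107} = 8 i \sqrt{107} \approx 82.753 i$)
$b{\left(d \right)} = \frac{-48 + d^{2}}{2 d}$ ($b{\left(d \right)} = \frac{d d - 48}{d + d} = \frac{d^{2} - 48}{2 d} = \left(-48 + d^{2}\right) \frac{1}{2 d} = \frac{-48 + d^{2}}{2 d}$)
$b{\left(g \right)} + F{\left(-193 \right)} = \left(\frac{8 i \sqrt{107}}{2} - \frac{24}{8 i \sqrt{107}}\right) + 31 = \left(4 i \sqrt{107} - 24 \left(- \frac{i \sqrt{107}}{856}\right)\right) + 31 = \left(4 i \sqrt{107} + \frac{3 i \sqrt{107}}{107}\right) + 31 = \frac{431 i \sqrt{107}}{107} + 31 = 31 + \frac{431 i \sqrt{107}}{107}$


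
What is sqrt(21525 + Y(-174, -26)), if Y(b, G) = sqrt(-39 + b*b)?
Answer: sqrt(21525 + sqrt(30237)) ≈ 147.31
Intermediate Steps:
Y(b, G) = sqrt(-39 + b**2)
sqrt(21525 + Y(-174, -26)) = sqrt(21525 + sqrt(-39 + (-174)**2)) = sqrt(21525 + sqrt(-39 + 30276)) = sqrt(21525 + sqrt(30237))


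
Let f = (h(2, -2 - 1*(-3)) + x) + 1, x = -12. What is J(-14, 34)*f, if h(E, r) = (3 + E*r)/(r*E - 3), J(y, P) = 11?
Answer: -176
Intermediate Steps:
h(E, r) = (3 + E*r)/(-3 + E*r) (h(E, r) = (3 + E*r)/(E*r - 3) = (3 + E*r)/(-3 + E*r))
f = -16 (f = ((3 + 2*(-2 - 1*(-3)))/(-3 + 2*(-2 - 1*(-3))) - 12) + 1 = ((3 + 2*(-2 + 3))/(-3 + 2*(-2 + 3)) - 12) + 1 = ((3 + 2*1)/(-3 + 2*1) - 12) + 1 = ((3 + 2)/(-3 + 2) - 12) + 1 = (5/(-1) - 12) + 1 = (-1*5 - 12) + 1 = (-5 - 12) + 1 = -17 + 1 = -16)
J(-14, 34)*f = 11*(-16) = -176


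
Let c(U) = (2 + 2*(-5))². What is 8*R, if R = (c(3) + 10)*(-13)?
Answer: -7696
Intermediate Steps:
c(U) = 64 (c(U) = (2 - 10)² = (-8)² = 64)
R = -962 (R = (64 + 10)*(-13) = 74*(-13) = -962)
8*R = 8*(-962) = -7696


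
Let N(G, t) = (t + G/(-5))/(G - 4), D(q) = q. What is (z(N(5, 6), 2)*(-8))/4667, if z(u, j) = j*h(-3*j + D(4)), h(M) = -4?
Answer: 64/4667 ≈ 0.013713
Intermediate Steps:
N(G, t) = (t - G/5)/(-4 + G) (N(G, t) = (t + G*(-1/5))/(-4 + G) = (t - G/5)/(-4 + G))
z(u, j) = -4*j (z(u, j) = j*(-4) = -4*j)
(z(N(5, 6), 2)*(-8))/4667 = (-4*2*(-8))/4667 = -8*(-8)*(1/4667) = 64*(1/4667) = 64/4667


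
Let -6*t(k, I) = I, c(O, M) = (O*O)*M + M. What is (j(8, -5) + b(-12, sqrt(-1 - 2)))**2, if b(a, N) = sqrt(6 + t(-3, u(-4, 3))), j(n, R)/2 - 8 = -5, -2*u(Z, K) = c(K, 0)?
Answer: (6 + sqrt(6))**2 ≈ 71.394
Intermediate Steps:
c(O, M) = M + M*O**2 (c(O, M) = O**2*M + M = M*O**2 + M = M + M*O**2)
u(Z, K) = 0 (u(Z, K) = -0*(1 + K**2) = -1/2*0 = 0)
t(k, I) = -I/6
j(n, R) = 6 (j(n, R) = 16 + 2*(-5) = 16 - 10 = 6)
b(a, N) = sqrt(6) (b(a, N) = sqrt(6 - 1/6*0) = sqrt(6 + 0) = sqrt(6))
(j(8, -5) + b(-12, sqrt(-1 - 2)))**2 = (6 + sqrt(6))**2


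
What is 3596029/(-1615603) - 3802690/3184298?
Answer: -8797232662356/2572280700847 ≈ -3.4200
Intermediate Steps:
3596029/(-1615603) - 3802690/3184298 = 3596029*(-1/1615603) - 3802690*1/3184298 = -3596029/1615603 - 1901345/1592149 = -8797232662356/2572280700847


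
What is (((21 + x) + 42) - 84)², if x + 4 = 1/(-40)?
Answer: 1002001/1600 ≈ 626.25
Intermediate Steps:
x = -161/40 (x = -4 + 1/(-40) = -4 - 1/40 = -161/40 ≈ -4.0250)
(((21 + x) + 42) - 84)² = (((21 - 161/40) + 42) - 84)² = ((679/40 + 42) - 84)² = (2359/40 - 84)² = (-1001/40)² = 1002001/1600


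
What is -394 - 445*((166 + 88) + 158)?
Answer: -183734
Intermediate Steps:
-394 - 445*((166 + 88) + 158) = -394 - 445*(254 + 158) = -394 - 445*412 = -394 - 183340 = -183734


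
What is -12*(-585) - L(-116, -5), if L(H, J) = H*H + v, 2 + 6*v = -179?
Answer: -38435/6 ≈ -6405.8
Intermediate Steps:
v = -181/6 (v = -1/3 + (1/6)*(-179) = -1/3 - 179/6 = -181/6 ≈ -30.167)
L(H, J) = -181/6 + H**2 (L(H, J) = H*H - 181/6 = H**2 - 181/6 = -181/6 + H**2)
-12*(-585) - L(-116, -5) = -12*(-585) - (-181/6 + (-116)**2) = 7020 - (-181/6 + 13456) = 7020 - 1*80555/6 = 7020 - 80555/6 = -38435/6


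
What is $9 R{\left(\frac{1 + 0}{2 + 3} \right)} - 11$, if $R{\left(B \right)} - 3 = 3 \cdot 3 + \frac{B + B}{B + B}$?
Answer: $106$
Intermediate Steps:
$R{\left(B \right)} = 13$ ($R{\left(B \right)} = 3 + \left(3 \cdot 3 + \frac{B + B}{B + B}\right) = 3 + \left(9 + \frac{2 B}{2 B}\right) = 3 + \left(9 + 2 B \frac{1}{2 B}\right) = 3 + \left(9 + 1\right) = 3 + 10 = 13$)
$9 R{\left(\frac{1 + 0}{2 + 3} \right)} - 11 = 9 \cdot 13 - 11 = 117 - 11 = 106$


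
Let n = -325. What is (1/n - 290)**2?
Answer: 8883251001/105625 ≈ 84102.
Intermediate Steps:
(1/n - 290)**2 = (1/(-325) - 290)**2 = (-1/325 - 290)**2 = (-94251/325)**2 = 8883251001/105625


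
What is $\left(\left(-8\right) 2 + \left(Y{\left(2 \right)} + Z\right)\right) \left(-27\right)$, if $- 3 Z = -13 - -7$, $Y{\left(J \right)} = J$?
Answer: $324$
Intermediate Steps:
$Z = 2$ ($Z = - \frac{-13 - -7}{3} = - \frac{-13 + 7}{3} = \left(- \frac{1}{3}\right) \left(-6\right) = 2$)
$\left(\left(-8\right) 2 + \left(Y{\left(2 \right)} + Z\right)\right) \left(-27\right) = \left(\left(-8\right) 2 + \left(2 + 2\right)\right) \left(-27\right) = \left(-16 + 4\right) \left(-27\right) = \left(-12\right) \left(-27\right) = 324$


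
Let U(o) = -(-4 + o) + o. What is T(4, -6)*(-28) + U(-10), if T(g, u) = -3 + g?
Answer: -24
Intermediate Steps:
U(o) = 4 (U(o) = (4 - o) + o = 4)
T(4, -6)*(-28) + U(-10) = (-3 + 4)*(-28) + 4 = 1*(-28) + 4 = -28 + 4 = -24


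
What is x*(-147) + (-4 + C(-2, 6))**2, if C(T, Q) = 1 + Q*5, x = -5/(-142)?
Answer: 102783/142 ≈ 723.82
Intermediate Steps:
x = 5/142 (x = -5*(-1/142) = 5/142 ≈ 0.035211)
C(T, Q) = 1 + 5*Q
x*(-147) + (-4 + C(-2, 6))**2 = (5/142)*(-147) + (-4 + (1 + 5*6))**2 = -735/142 + (-4 + (1 + 30))**2 = -735/142 + (-4 + 31)**2 = -735/142 + 27**2 = -735/142 + 729 = 102783/142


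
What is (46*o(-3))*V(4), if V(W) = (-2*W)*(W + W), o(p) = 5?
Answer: -14720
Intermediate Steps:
V(W) = -4*W² (V(W) = (-2*W)*(2*W) = -4*W²)
(46*o(-3))*V(4) = (46*5)*(-4*4²) = 230*(-4*16) = 230*(-64) = -14720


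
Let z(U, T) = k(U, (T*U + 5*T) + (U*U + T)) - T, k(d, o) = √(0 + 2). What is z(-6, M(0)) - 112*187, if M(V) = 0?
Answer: -20944 + √2 ≈ -20943.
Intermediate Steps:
k(d, o) = √2
z(U, T) = √2 - T
z(-6, M(0)) - 112*187 = (√2 - 1*0) - 112*187 = (√2 + 0) - 20944 = √2 - 20944 = -20944 + √2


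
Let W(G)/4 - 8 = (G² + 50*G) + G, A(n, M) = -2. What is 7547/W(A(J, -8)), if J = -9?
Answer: -7547/360 ≈ -20.964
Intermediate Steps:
W(G) = 32 + 4*G² + 204*G (W(G) = 32 + 4*((G² + 50*G) + G) = 32 + 4*(G² + 51*G) = 32 + (4*G² + 204*G) = 32 + 4*G² + 204*G)
7547/W(A(J, -8)) = 7547/(32 + 4*(-2)² + 204*(-2)) = 7547/(32 + 4*4 - 408) = 7547/(32 + 16 - 408) = 7547/(-360) = 7547*(-1/360) = -7547/360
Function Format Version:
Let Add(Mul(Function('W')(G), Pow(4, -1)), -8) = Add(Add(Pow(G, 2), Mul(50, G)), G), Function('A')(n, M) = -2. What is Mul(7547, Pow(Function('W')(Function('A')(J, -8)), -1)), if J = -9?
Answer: Rational(-7547, 360) ≈ -20.964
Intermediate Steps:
Function('W')(G) = Add(32, Mul(4, Pow(G, 2)), Mul(204, G)) (Function('W')(G) = Add(32, Mul(4, Add(Add(Pow(G, 2), Mul(50, G)), G))) = Add(32, Mul(4, Add(Pow(G, 2), Mul(51, G)))) = Add(32, Add(Mul(4, Pow(G, 2)), Mul(204, G))) = Add(32, Mul(4, Pow(G, 2)), Mul(204, G)))
Mul(7547, Pow(Function('W')(Function('A')(J, -8)), -1)) = Mul(7547, Pow(Add(32, Mul(4, Pow(-2, 2)), Mul(204, -2)), -1)) = Mul(7547, Pow(Add(32, Mul(4, 4), -408), -1)) = Mul(7547, Pow(Add(32, 16, -408), -1)) = Mul(7547, Pow(-360, -1)) = Mul(7547, Rational(-1, 360)) = Rational(-7547, 360)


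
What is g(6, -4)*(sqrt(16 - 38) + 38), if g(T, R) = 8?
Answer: 304 + 8*I*sqrt(22) ≈ 304.0 + 37.523*I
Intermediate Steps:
g(6, -4)*(sqrt(16 - 38) + 38) = 8*(sqrt(16 - 38) + 38) = 8*(sqrt(-22) + 38) = 8*(I*sqrt(22) + 38) = 8*(38 + I*sqrt(22)) = 304 + 8*I*sqrt(22)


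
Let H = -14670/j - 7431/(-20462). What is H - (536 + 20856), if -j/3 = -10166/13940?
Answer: -13223173079/470626 ≈ -28097.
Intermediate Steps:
j = 897/410 (j = -(-30498)/13940 = -3*(-299/410) = 897/410 ≈ 2.1878)
H = -3155541687/470626 (H = -14670/897/410 - 7431/(-20462) = -14670*410/897 - 7431*(-1/20462) = -2004900/299 + 7431/20462 = -3155541687/470626 ≈ -6705.0)
H - (536 + 20856) = -3155541687/470626 - (536 + 20856) = -3155541687/470626 - 1*21392 = -3155541687/470626 - 21392 = -13223173079/470626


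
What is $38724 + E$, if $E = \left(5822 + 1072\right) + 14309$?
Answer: $59927$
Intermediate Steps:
$E = 21203$ ($E = 6894 + 14309 = 21203$)
$38724 + E = 38724 + 21203 = 59927$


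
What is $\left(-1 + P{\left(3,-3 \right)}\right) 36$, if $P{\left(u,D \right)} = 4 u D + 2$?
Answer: $-1260$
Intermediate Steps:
$P{\left(u,D \right)} = 2 + 4 D u$ ($P{\left(u,D \right)} = 4 D u + 2 = 2 + 4 D u$)
$\left(-1 + P{\left(3,-3 \right)}\right) 36 = \left(-1 + \left(2 + 4 \left(-3\right) 3\right)\right) 36 = \left(-1 + \left(2 - 36\right)\right) 36 = \left(-1 - 34\right) 36 = \left(-35\right) 36 = -1260$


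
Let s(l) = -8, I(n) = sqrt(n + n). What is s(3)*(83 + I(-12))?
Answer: -664 - 16*I*sqrt(6) ≈ -664.0 - 39.192*I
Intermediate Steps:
I(n) = sqrt(2)*sqrt(n) (I(n) = sqrt(2*n) = sqrt(2)*sqrt(n))
s(3)*(83 + I(-12)) = -8*(83 + sqrt(2)*sqrt(-12)) = -8*(83 + sqrt(2)*(2*I*sqrt(3))) = -8*(83 + 2*I*sqrt(6)) = -664 - 16*I*sqrt(6)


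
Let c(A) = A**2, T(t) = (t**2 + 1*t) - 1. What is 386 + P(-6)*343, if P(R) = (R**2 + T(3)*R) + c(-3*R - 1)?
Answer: 89223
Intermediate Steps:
T(t) = -1 + t + t**2 (T(t) = (t**2 + t) - 1 = (t + t**2) - 1 = -1 + t + t**2)
P(R) = R**2 + (-1 - 3*R)**2 + 11*R (P(R) = (R**2 + (-1 + 3 + 3**2)*R) + (-3*R - 1)**2 = (R**2 + (-1 + 3 + 9)*R) + (-1 - 3*R)**2 = (R**2 + 11*R) + (-1 - 3*R)**2 = R**2 + (-1 - 3*R)**2 + 11*R)
386 + P(-6)*343 = 386 + (1 + 10*(-6)**2 + 17*(-6))*343 = 386 + (1 + 10*36 - 102)*343 = 386 + (1 + 360 - 102)*343 = 386 + 259*343 = 386 + 88837 = 89223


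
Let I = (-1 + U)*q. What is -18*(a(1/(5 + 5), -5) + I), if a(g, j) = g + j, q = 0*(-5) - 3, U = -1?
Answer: -99/5 ≈ -19.800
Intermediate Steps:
q = -3 (q = 0 - 3 = -3)
I = 6 (I = (-1 - 1)*(-3) = -2*(-3) = 6)
-18*(a(1/(5 + 5), -5) + I) = -18*((1/(5 + 5) - 5) + 6) = -18*((1/10 - 5) + 6) = -18*((⅒ - 5) + 6) = -18*(-49/10 + 6) = -18*11/10 = -99/5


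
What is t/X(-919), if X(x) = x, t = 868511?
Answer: -868511/919 ≈ -945.06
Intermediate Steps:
t/X(-919) = 868511/(-919) = 868511*(-1/919) = -868511/919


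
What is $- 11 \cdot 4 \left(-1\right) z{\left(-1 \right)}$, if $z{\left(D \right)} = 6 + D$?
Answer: $220$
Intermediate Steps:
$- 11 \cdot 4 \left(-1\right) z{\left(-1 \right)} = - 11 \cdot 4 \left(-1\right) \left(6 - 1\right) = \left(-11\right) \left(-4\right) 5 = 44 \cdot 5 = 220$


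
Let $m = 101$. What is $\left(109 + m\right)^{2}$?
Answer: $44100$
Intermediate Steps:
$\left(109 + m\right)^{2} = \left(109 + 101\right)^{2} = 210^{2} = 44100$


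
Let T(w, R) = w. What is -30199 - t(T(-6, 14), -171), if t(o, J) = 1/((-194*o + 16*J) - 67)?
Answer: -49496160/1639 ≈ -30199.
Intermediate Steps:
t(o, J) = 1/(-67 - 194*o + 16*J)
-30199 - t(T(-6, 14), -171) = -30199 - (-1)/(67 - 16*(-171) + 194*(-6)) = -30199 - (-1)/(67 + 2736 - 1164) = -30199 - (-1)/1639 = -30199 - 1*(-1/1639) = -30199 + 1/1639 = -49496160/1639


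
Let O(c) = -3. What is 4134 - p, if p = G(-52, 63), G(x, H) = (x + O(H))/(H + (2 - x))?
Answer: 483733/117 ≈ 4134.5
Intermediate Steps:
G(x, H) = (-3 + x)/(2 + H - x) (G(x, H) = (x - 3)/(H + (2 - x)) = (-3 + x)/(2 + H - x))
p = -55/117 (p = (-3 - 52)/(2 + 63 - 1*(-52)) = -55/(2 + 63 + 52) = -55/117 ≈ -0.47009)
4134 - p = 4134 - 1*(-55/117) = 4134 + 55/117 = 483733/117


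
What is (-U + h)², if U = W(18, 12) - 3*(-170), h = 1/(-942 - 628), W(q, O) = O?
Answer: 671647450681/2464900 ≈ 2.7248e+5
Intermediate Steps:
h = -1/1570 (h = 1/(-1570) = -1/1570 ≈ -0.00063694)
U = 522 (U = 12 - 3*(-170) = 12 + 510 = 522)
(-U + h)² = (-1*522 - 1/1570)² = (-522 - 1/1570)² = (-819541/1570)² = 671647450681/2464900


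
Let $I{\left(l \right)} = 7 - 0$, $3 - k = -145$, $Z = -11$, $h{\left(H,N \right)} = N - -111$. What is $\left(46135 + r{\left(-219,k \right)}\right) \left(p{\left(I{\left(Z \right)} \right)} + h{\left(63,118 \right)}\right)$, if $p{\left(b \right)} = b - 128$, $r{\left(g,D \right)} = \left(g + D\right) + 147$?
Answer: $4990788$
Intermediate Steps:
$h{\left(H,N \right)} = 111 + N$ ($h{\left(H,N \right)} = N + 111 = 111 + N$)
$k = 148$ ($k = 3 - -145 = 3 + 145 = 148$)
$I{\left(l \right)} = 7$ ($I{\left(l \right)} = 7 + 0 = 7$)
$r{\left(g,D \right)} = 147 + D + g$ ($r{\left(g,D \right)} = \left(D + g\right) + 147 = 147 + D + g$)
$p{\left(b \right)} = -128 + b$
$\left(46135 + r{\left(-219,k \right)}\right) \left(p{\left(I{\left(Z \right)} \right)} + h{\left(63,118 \right)}\right) = \left(46135 + \left(147 + 148 - 219\right)\right) \left(\left(-128 + 7\right) + \left(111 + 118\right)\right) = \left(46135 + 76\right) \left(-121 + 229\right) = 46211 \cdot 108 = 4990788$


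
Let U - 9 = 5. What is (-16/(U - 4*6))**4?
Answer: 4096/625 ≈ 6.5536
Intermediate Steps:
U = 14 (U = 9 + 5 = 14)
(-16/(U - 4*6))**4 = (-16/(14 - 4*6))**4 = (-16/(14 - 24))**4 = (-16/(-10))**4 = (-16*(-1/10))**4 = (8/5)**4 = 4096/625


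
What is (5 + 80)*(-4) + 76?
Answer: -264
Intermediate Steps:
(5 + 80)*(-4) + 76 = 85*(-4) + 76 = -340 + 76 = -264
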